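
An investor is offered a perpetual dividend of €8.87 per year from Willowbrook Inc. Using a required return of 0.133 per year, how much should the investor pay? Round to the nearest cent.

Level perpetuity: PV = C / r = €8.87 / 0.133 = €66.69

€66.69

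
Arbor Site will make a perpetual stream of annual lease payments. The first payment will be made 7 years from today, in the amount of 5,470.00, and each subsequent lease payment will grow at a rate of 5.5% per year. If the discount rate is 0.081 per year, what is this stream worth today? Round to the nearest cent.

131843.83

Value at end of year 6: C₁ / (r − g) = 5,470.00 / (0.081 − 0.055) = 210,384.6154
Discount to today: PV = 210,384.6154 / (1 + 0.081)^6 = 210,384.6154 / 1.595711 = 131,843.83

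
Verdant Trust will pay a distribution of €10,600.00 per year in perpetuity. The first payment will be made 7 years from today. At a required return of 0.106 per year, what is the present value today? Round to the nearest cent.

€54634.78

Value at end of year 6: C / r = €10,600.00 / 0.106 = €100,000.0000
Discount to today: PV = €100,000.0000 / (1 + 0.106)^6 = €100,000.0000 / 1.830336 = €54,634.78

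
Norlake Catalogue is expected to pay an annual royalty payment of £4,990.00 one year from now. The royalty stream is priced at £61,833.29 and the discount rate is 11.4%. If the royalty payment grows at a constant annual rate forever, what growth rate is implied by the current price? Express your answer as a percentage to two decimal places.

P = D₁/(r−g) ⇒ g = r − D₁/P = 0.114 − £4,990.00/£61,833.29 = 0.033299

3.33%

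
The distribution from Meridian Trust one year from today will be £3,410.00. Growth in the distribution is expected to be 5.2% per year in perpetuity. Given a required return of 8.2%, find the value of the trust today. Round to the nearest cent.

£113666.67

Growing perpetuity: P = D₁ / (r − g) = £3,410.0000 / (0.082 − 0.052) = £113,666.67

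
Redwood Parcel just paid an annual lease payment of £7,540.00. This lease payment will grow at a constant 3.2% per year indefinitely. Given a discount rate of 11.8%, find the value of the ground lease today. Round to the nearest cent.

D₁ = D₀ × (1 + g) = £7,540.00 × 1.032 = £7,781.2800
Growing perpetuity: P = D₁ / (r − g) = £7,781.2800 / (0.118 − 0.032) = £90,480.00

£90480.00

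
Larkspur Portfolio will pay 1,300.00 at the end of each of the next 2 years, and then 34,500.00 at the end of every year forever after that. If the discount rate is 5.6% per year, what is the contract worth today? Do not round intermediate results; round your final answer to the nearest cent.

554859.88

PV of 2-year annuity: 1,300.00 × [1 − (1+0.056)^−2] / 0.056 = 2396.83770
Perpetuity value at year 2: 34,500.00 / 0.056 = 616071.42857
PV of perpetuity: 616071.42857 / (1+0.056)^2 = 552463.04359
Total PV = 2396.83770 + 552463.04359 = 554859.88128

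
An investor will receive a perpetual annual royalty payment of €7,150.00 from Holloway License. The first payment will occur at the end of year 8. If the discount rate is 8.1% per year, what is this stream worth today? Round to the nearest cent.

€51173.03

Value at end of year 7: C / r = €7,150.00 / 0.081 = €88,271.6049
Discount to today: PV = €88,271.6049 / (1 + 0.081)^7 = €88,271.6049 / 1.724963 = €51,173.03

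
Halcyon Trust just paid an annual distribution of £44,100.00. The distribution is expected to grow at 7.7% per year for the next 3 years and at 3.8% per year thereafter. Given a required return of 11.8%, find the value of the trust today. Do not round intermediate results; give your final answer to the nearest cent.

£634357.42

D_1 = 47495.70000
D_2 = 51152.86890
D_3 = 55091.63981
Terminal value at year 3: TV = D_3×(1+g_2)/(r−g_2) = 57185.12212/0.08 = 714814.02647
P_0 = D_1/(1+r)^1 + D_2/(1+r)^2 + D_3/(1+r)^3 + TV/(1+r)^3
    = 42482.73703 + 40924.78335 + 39423.96392 + 511525.93188 = 634357.41618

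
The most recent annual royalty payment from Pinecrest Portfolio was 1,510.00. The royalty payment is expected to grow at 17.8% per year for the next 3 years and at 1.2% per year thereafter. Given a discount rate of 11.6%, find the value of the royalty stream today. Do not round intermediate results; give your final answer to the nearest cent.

22333.18

D_1 = 1778.78000
D_2 = 2095.40284
D_3 = 2468.38455
Terminal value at year 3: TV = D_3×(1+g_2)/(r−g_2) = 2498.00516/0.104 = 24019.28039
P_0 = D_1/(1+r)^1 + D_2/(1+r)^2 + D_3/(1+r)^3 + TV/(1+r)^3
    = 1593.88889 + 1682.43827 + 1775.90706 + 17280.94182 = 22333.17604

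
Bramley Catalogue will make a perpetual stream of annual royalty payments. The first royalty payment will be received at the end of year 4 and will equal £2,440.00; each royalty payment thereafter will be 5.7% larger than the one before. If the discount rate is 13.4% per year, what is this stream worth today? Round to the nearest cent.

Value at end of year 3: C₁ / (r − g) = £2,440.00 / (0.134 − 0.057) = £31,688.3117
Discount to today: PV = £31,688.3117 / (1 + 0.134)^3 = £31,688.3117 / 1.458274 = £21,730.01

£21730.01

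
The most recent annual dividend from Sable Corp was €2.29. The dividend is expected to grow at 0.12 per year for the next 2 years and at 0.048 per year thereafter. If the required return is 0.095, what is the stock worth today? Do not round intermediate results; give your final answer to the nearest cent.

D_1 = 2.56480
D_2 = 2.87258
Terminal value at year 2: TV = D_2×(1+g_2)/(r−g_2) = 3.01046/0.047 = 64.05233
P_0 = D_1/(1+r)^1 + D_2/(1+r)^2 + TV/(1+r)^2
    = 2.34228 + 2.39576 + 53.42035 = 58.15839

€58.16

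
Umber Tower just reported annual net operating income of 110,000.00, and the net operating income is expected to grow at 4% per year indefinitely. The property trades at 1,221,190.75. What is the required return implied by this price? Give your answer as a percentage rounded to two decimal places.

13.37%

D₁ = 110,000.00 × 1.04 = 114,400.0000
P = D₁/(r − g) ⇒ r = D₁/P + g = 114,400.0000/1,221,190.75 + 0.04 = 0.093679 + 0.04 = 0.133679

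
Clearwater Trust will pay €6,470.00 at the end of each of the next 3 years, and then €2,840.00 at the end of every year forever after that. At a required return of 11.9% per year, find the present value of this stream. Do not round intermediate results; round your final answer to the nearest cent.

PV of 3-year annuity: €6,470.00 × [1 − (1+0.119)^−3] / 0.119 = 15566.59101
Perpetuity value at year 3: €2,840.00 / 0.119 = 23865.54622
PV of perpetuity: 23865.54622 / (1+0.119)^3 = 17032.60673
Total PV = 15566.59101 + 17032.60673 = 32599.19774

€32599.20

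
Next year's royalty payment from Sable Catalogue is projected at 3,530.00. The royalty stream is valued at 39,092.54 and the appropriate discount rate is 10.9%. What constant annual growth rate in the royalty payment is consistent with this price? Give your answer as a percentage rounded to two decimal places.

P = D₁/(r−g) ⇒ g = r − D₁/P = 0.109 − 3,530.00/39,092.54 = 0.018701

1.87%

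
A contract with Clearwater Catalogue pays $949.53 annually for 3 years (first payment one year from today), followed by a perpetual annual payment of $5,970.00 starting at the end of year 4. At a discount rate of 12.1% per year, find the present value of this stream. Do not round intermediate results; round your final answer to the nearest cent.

$37301.21

PV of 3-year annuity: $949.53 × [1 − (1+0.121)^−3] / 0.121 = 2276.69755
Perpetuity value at year 3: $5,970.00 / 0.121 = 49338.84298
PV of perpetuity: 49338.84298 / (1+0.121)^3 = 35024.51443
Total PV = 2276.69755 + 35024.51443 = 37301.21198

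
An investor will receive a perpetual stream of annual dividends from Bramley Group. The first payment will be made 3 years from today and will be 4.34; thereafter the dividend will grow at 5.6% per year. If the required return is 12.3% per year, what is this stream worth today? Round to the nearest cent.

Value at end of year 2: C₁ / (r − g) = 4.34 / (0.123 − 0.056) = 64.7761
Discount to today: PV = 64.7761 / (1 + 0.123)^2 = 64.7761 / 1.261129 = 51.36

51.36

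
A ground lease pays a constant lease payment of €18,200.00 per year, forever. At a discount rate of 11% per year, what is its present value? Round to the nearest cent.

Level perpetuity: PV = C / r = €18,200.00 / 0.11 = €165,454.55

€165454.55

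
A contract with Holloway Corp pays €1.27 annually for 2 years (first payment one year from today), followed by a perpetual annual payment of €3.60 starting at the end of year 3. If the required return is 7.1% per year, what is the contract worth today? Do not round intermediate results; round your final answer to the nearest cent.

€46.50

PV of 2-year annuity: €1.27 × [1 − (1+0.071)^−2] / 0.071 = 2.29300
Perpetuity value at year 2: €3.60 / 0.071 = 50.70423
PV of perpetuity: 50.70423 / (1+0.071)^2 = 44.20437
Total PV = 2.29300 + 44.20437 = 46.49737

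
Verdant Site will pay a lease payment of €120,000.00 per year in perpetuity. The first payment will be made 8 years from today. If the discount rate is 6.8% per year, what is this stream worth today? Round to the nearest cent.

Value at end of year 7: C / r = €120,000.00 / 0.068 = €1,764,705.8824
Discount to today: PV = €1,764,705.8824 / (1 + 0.068)^7 = €1,764,705.8824 / 1.584889 = €1,113,457.29

€1113457.29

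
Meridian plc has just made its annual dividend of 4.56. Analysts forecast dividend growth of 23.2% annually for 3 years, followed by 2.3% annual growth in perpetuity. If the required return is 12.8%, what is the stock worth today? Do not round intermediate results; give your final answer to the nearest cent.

74.24

D_1 = 5.61792
D_2 = 6.92128
D_3 = 8.52701
Terminal value at year 3: TV = D_3×(1+g_2)/(r−g_2) = 8.72314/0.105 = 83.07748
P_0 = D_1/(1+r)^1 + D_2/(1+r)^2 + D_3/(1+r)^3 + TV/(1+r)^3
    = 4.98043 + 5.43961 + 5.94114 + 57.88366 = 74.24484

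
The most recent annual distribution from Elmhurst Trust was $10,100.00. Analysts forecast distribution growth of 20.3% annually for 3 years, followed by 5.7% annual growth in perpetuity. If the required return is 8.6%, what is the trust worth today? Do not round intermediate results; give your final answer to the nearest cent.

D_1 = 12150.30000
D_2 = 14616.81090
D_3 = 17584.02351
Terminal value at year 3: TV = D_3×(1+g_2)/(r−g_2) = 18586.31285/0.029 = 640907.33976
P_0 = D_1/(1+r)^1 + D_2/(1+r)^2 + D_3/(1+r)^3 + TV/(1+r)^3
    = 11188.12155 + 12393.47166 + 13728.67993 + 500386.71335 = 537696.98648

$537696.99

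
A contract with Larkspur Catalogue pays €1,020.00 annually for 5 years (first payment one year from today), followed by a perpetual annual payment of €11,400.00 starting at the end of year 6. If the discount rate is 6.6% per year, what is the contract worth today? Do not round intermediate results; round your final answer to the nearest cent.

PV of 5-year annuity: €1,020.00 × [1 − (1+0.066)^−5] / 0.066 = 4227.37768
Perpetuity value at year 5: €11,400.00 / 0.066 = 172727.27273
PV of perpetuity: 172727.27273 / (1+0.066)^5 = 125480.11046
Total PV = 4227.37768 + 125480.11046 = 129707.48814

€129707.49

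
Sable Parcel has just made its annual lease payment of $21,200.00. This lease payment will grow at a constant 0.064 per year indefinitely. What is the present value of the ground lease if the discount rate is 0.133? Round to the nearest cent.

D₁ = D₀ × (1 + g) = $21,200.00 × 1.064 = $22,556.8000
Growing perpetuity: P = D₁ / (r − g) = $22,556.8000 / (0.133 − 0.064) = $326,910.14

$326910.14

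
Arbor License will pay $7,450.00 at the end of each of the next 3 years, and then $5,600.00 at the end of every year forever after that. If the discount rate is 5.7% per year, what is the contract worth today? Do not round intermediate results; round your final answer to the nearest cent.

$103218.26

PV of 3-year annuity: $7,450.00 × [1 − (1+0.057)^−3] / 0.057 = 20024.98974
Perpetuity value at year 3: $5,600.00 / 0.057 = 98245.61404
PV of perpetuity: 98245.61404 / (1+0.057)^3 = 83193.27275
Total PV = 20024.98974 + 83193.27275 = 103218.26249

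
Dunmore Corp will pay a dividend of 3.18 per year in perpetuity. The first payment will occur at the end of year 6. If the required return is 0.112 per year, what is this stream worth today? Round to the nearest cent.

Value at end of year 5: C / r = 3.18 / 0.112 = 28.3929
Discount to today: PV = 28.3929 / (1 + 0.112)^5 = 28.3929 / 1.700294 = 16.70

16.70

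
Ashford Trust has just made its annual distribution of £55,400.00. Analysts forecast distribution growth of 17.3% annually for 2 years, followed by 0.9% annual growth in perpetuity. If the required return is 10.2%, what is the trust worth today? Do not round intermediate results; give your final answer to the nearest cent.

£802743.76

D_1 = 64984.20000
D_2 = 76226.46660
Terminal value at year 2: TV = D_2×(1+g_2)/(r−g_2) = 76912.50480/0.093 = 827016.18064
P_0 = D_1/(1+r)^1 + D_2/(1+r)^2 + TV/(1+r)^2
    = 58969.32849 + 62768.62280 + 681005.81078 = 802743.76207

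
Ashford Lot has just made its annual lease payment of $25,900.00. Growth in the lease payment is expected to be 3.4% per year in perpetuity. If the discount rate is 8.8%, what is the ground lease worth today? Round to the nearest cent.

$495937.04

D₁ = D₀ × (1 + g) = $25,900.00 × 1.034 = $26,780.6000
Growing perpetuity: P = D₁ / (r − g) = $26,780.6000 / (0.088 − 0.034) = $495,937.04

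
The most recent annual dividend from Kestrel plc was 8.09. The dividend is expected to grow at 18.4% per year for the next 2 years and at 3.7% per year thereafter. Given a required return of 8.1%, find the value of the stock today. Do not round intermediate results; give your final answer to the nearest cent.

D_1 = 9.57856
D_2 = 11.34102
Terminal value at year 2: TV = D_2×(1+g_2)/(r−g_2) = 11.76063/0.044 = 267.28710
P_0 = D_1/(1+r)^1 + D_2/(1+r)^2 + TV/(1+r)^2
    = 8.86083 + 9.70511 + 228.73184 = 247.29778

247.30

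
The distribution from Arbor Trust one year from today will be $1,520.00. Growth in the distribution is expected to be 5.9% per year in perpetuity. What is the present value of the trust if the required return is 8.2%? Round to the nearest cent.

$66086.96

Growing perpetuity: P = D₁ / (r − g) = $1,520.0000 / (0.082 − 0.059) = $66,086.96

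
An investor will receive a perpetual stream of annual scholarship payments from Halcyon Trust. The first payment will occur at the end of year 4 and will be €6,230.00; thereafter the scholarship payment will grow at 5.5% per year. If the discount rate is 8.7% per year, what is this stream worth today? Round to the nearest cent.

Value at end of year 3: C₁ / (r − g) = €6,230.00 / (0.087 − 0.055) = €194,687.5000
Discount to today: PV = €194,687.5000 / (1 + 0.087)^3 = €194,687.5000 / 1.284366 = €151,582.63

€151582.63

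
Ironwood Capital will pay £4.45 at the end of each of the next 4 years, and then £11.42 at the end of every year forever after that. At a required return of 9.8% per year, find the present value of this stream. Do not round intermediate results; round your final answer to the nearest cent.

£94.34

PV of 4-year annuity: £4.45 × [1 − (1+0.098)^−4] / 0.098 = 14.16719
Perpetuity value at year 4: £11.42 / 0.098 = 116.53061
PV of perpetuity: 116.53061 / (1+0.098)^4 = 80.17347
Total PV = 14.16719 + 80.17347 = 94.34066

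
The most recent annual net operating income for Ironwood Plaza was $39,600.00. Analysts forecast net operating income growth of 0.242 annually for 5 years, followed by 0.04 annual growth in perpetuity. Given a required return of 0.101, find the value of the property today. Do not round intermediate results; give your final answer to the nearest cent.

D_1 = 49183.20000
D_2 = 61085.53440
D_3 = 75868.23372
D_4 = 94228.34629
D_5 = 117031.60609
Terminal value at year 5: TV = D_5×(1+g_2)/(r−g_2) = 121712.87033/0.061 = 1995292.95625
P_0 = D_1/(1+r)^1 + D_2/(1+r)^2 + D_3/(1+r)^3 + D_4/(1+r)^4 + D_5/(1+r)^5 + TV/(1+r)^5
    = 44671.38965 + 50392.24881 + 56845.75206 + 64125.72576 + 72338.01217 + 1233303.81399 = 1521676.94244

$1521676.94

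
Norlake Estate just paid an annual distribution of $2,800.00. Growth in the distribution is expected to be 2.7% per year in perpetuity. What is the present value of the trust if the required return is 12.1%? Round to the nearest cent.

D₁ = D₀ × (1 + g) = $2,800.00 × 1.027 = $2,875.6000
Growing perpetuity: P = D₁ / (r − g) = $2,875.6000 / (0.121 − 0.027) = $30,591.49

$30591.49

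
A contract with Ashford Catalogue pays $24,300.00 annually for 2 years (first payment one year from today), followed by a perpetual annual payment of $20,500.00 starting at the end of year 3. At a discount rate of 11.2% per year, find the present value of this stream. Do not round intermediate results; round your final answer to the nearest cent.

PV of 2-year annuity: $24,300.00 × [1 − (1+0.112)^−2] / 0.112 = 41504.06294
Perpetuity value at year 2: $20,500.00 / 0.112 = 183035.71429
PV of perpetuity: 183035.71429 / (1+0.112)^2 = 148021.99864
Total PV = 41504.06294 + 148021.99864 = 189526.06158

$189526.06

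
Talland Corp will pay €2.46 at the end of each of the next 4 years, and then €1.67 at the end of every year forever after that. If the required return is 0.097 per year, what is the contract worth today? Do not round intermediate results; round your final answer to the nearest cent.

PV of 4-year annuity: €2.46 × [1 − (1+0.097)^−4] / 0.097 = 7.84878
Perpetuity value at year 4: €1.67 / 0.097 = 17.21649
PV of perpetuity: 17.21649 / (1+0.097)^4 = 11.88826
Total PV = 7.84878 + 11.88826 = 19.73704

€19.74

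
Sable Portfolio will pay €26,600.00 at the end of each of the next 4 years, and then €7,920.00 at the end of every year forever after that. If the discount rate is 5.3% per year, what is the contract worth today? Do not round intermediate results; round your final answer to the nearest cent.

PV of 4-year annuity: €26,600.00 × [1 − (1+0.053)^−4] / 0.053 = 93668.66869
Perpetuity value at year 4: €7,920.00 / 0.053 = 149433.96226
PV of perpetuity: 149433.96226 / (1+0.053)^4 = 121544.64437
Total PV = 93668.66869 + 121544.64437 = 215213.31306

€215213.31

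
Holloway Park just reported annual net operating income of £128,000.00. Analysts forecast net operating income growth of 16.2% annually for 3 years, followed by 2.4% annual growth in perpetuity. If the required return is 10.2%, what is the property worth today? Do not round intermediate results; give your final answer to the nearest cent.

D_1 = 148736.00000
D_2 = 172831.23200
D_3 = 200829.89158
Terminal value at year 3: TV = D_3×(1+g_2)/(r−g_2) = 205649.80898/0.078 = 2636536.01259
P_0 = D_1/(1+r)^1 + D_2/(1+r)^2 + D_3/(1+r)^3 + TV/(1+r)^3
    = 134969.14701 + 142317.73940 + 150066.43665 + 1970102.96315 = 2397456.28621

£2397456.29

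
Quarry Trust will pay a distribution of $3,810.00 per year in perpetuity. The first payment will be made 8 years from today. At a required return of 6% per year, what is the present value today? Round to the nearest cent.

$42231.13

Value at end of year 7: C / r = $3,810.00 / 0.06 = $63,500.0000
Discount to today: PV = $63,500.0000 / (1 + 0.06)^7 = $63,500.0000 / 1.503630 = $42,231.13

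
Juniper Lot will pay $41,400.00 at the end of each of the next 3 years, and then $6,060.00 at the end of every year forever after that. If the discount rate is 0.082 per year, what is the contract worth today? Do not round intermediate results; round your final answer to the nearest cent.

$164649.38

PV of 3-year annuity: $41,400.00 × [1 − (1+0.082)^−3] / 0.082 = 106307.95721
Perpetuity value at year 3: $6,060.00 / 0.082 = 73902.43902
PV of perpetuity: 73902.43902 / (1+0.082)^3 = 58341.41920
Total PV = 106307.95721 + 58341.41920 = 164649.37641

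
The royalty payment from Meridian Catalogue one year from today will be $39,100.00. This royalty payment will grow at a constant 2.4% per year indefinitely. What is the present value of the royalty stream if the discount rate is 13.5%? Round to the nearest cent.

Growing perpetuity: P = D₁ / (r − g) = $39,100.0000 / (0.135 − 0.024) = $352,252.25

$352252.25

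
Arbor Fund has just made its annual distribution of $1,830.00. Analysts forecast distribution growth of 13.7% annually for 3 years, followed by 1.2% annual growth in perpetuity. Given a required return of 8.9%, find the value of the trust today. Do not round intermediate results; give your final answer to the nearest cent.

D_1 = 2080.71000
D_2 = 2365.76727
D_3 = 2689.87739
Terminal value at year 3: TV = D_3×(1+g_2)/(r−g_2) = 2722.15591/0.077 = 35352.67422
P_0 = D_1/(1+r)^1 + D_2/(1+r)^2 + D_3/(1+r)^3 + TV/(1+r)^3
    = 1910.66116 + 1994.87763 + 2082.80612 + 27374.02325 = 33362.36816

$33362.37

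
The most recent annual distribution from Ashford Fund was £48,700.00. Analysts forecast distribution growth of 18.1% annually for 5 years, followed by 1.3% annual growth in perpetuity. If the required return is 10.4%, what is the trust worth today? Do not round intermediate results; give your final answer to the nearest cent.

D_1 = 57514.70000
D_2 = 67924.86070
D_3 = 80219.26049
D_4 = 94738.94663
D_5 = 111886.69598
Terminal value at year 5: TV = D_5×(1+g_2)/(r−g_2) = 113341.22302/0.091 = 1245507.94531
P_0 = D_1/(1+r)^1 + D_2/(1+r)^2 + D_3/(1+r)^3 + D_4/(1+r)^4 + D_5/(1+r)^5 + TV/(1+r)^5
    = 52096.64855 + 55730.20103 + 59617.18063 + 63775.26298 + 68223.35650 + 759453.40807 = 1058896.05776

£1058896.06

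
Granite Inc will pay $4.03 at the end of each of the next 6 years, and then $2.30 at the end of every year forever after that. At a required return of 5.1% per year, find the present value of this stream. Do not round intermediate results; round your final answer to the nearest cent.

PV of 6-year annuity: $4.03 × [1 − (1+0.051)^−6] / 0.051 = 20.38979
Perpetuity value at year 6: $2.30 / 0.051 = 45.09804
PV of perpetuity: 45.09804 / (1+0.051)^6 = 33.46119
Total PV = 20.38979 + 33.46119 = 53.85097

$53.85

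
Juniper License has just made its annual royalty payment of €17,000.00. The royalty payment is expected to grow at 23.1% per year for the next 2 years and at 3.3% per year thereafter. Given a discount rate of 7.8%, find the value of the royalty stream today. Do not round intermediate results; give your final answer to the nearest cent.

€550460.77

D_1 = 20927.00000
D_2 = 25761.13700
Terminal value at year 2: TV = D_2×(1+g_2)/(r−g_2) = 26611.25452/0.045 = 591361.21158
P_0 = D_1/(1+r)^1 + D_2/(1+r)^2 + TV/(1+r)^2
    = 19412.80148 + 22168.05067 + 508879.91882 = 550460.77098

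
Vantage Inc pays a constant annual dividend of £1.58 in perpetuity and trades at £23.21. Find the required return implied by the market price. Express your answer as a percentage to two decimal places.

P = C/r ⇒ r = C/P = £1.58/£23.21 = 0.068074

6.81%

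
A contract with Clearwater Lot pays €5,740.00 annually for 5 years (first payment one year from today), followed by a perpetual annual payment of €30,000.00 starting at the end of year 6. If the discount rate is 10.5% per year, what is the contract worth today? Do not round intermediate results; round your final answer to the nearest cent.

€194912.55

PV of 5-year annuity: €5,740.00 × [1 − (1+0.105)^−5] / 0.105 = 21484.00620
Perpetuity value at year 5: €30,000.00 / 0.105 = 285714.28571
PV of perpetuity: 285714.28571 / (1+0.105)^5 = 173428.53901
Total PV = 21484.00620 + 173428.53901 = 194912.54521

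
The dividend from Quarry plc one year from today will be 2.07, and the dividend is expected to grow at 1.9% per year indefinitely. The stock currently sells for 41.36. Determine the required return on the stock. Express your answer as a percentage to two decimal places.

6.90%

P = D₁/(r − g) ⇒ r = D₁/P + g = 2.0700/41.36 + 0.019 = 0.050048 + 0.019 = 0.069048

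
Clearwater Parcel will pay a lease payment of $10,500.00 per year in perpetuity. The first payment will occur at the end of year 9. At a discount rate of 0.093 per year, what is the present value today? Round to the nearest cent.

$55430.02

Value at end of year 8: C / r = $10,500.00 / 0.093 = $112,903.2258
Discount to today: PV = $112,903.2258 / (1 + 0.093)^8 = $112,903.2258 / 2.036861 = $55,430.02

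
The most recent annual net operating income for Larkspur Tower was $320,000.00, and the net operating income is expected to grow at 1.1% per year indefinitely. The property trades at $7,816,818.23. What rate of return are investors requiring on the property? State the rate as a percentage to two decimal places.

5.24%

D₁ = $320,000.00 × 1.011 = $323,520.0000
P = D₁/(r − g) ⇒ r = D₁/P + g = $323,520.0000/$7,816,818.23 + 0.011 = 0.041388 + 0.011 = 0.052388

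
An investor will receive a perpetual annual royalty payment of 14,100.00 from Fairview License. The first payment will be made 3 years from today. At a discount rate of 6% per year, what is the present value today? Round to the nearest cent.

209149.16

Value at end of year 2: C / r = 14,100.00 / 0.06 = 235,000.0000
Discount to today: PV = 235,000.0000 / (1 + 0.06)^2 = 235,000.0000 / 1.123600 = 209,149.16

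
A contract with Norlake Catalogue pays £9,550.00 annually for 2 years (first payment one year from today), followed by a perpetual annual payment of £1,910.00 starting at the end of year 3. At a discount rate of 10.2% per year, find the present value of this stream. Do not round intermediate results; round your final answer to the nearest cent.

£31949.49

PV of 2-year annuity: £9,550.00 × [1 − (1+0.102)^−2] / 0.102 = 16530.00155
Perpetuity value at year 2: £1,910.00 / 0.102 = 18725.49020
PV of perpetuity: 18725.49020 / (1+0.102)^2 = 15419.48989
Total PV = 16530.00155 + 15419.48989 = 31949.49143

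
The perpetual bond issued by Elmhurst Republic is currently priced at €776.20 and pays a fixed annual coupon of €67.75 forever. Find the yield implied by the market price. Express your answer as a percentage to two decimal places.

8.73%

P = C/r ⇒ r = C/P = €67.75/€776.20 = 0.087284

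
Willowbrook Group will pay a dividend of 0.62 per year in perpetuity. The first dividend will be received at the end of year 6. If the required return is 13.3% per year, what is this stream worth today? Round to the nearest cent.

Value at end of year 5: C / r = 0.62 / 0.133 = 4.6617
Discount to today: PV = 4.6617 / (1 + 0.133)^5 = 4.6617 / 1.867022 = 2.50

2.50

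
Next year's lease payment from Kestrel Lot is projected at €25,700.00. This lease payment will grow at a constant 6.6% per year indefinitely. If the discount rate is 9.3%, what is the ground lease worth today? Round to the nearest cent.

Growing perpetuity: P = D₁ / (r − g) = €25,700.0000 / (0.093 − 0.066) = €951,851.85

€951851.85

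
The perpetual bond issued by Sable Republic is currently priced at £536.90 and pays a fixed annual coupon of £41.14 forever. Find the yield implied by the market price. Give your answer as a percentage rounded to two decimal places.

P = C/r ⇒ r = C/P = £41.14/£536.90 = 0.076625

7.66%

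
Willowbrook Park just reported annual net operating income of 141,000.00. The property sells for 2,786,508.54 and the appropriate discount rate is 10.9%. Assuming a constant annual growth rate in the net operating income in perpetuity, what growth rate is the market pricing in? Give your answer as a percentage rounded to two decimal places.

5.56%

P = D₀(1+g)/(r−g) ⇒ P(r−g) = D₀(1+g) ⇒ g(P+D₀) = P·r − D₀
g = (P·r − D₀)/(P + D₀) = (2,786,508.54×0.109 − 141,000.00) / (2,786,508.54 + 141,000.00) = 0.055586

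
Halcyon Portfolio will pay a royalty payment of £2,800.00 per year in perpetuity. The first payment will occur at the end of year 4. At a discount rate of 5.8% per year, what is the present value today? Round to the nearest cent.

Value at end of year 3: C / r = £2,800.00 / 0.058 = £48,275.8621
Discount to today: PV = £48,275.8621 / (1 + 0.058)^3 = £48,275.8621 / 1.184287 = £40,763.65

£40763.65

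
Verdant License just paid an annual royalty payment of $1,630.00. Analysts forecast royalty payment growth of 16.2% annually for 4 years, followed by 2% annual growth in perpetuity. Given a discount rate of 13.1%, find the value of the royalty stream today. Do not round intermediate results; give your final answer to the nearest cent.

$23668.52

D_1 = 1894.06000
D_2 = 2200.89772
D_3 = 2557.44315
D_4 = 2971.74894
Terminal value at year 4: TV = D_4×(1+g_2)/(r−g_2) = 3031.18392/0.111 = 27307.96324
P_0 = D_1/(1+r)^1 + D_2/(1+r)^2 + D_3/(1+r)^3 + D_4/(1+r)^4 + TV/(1+r)^4
    = 1674.67728 + 1720.57913 + 1767.73912 + 1816.19174 + 16689.32953 = 23668.51680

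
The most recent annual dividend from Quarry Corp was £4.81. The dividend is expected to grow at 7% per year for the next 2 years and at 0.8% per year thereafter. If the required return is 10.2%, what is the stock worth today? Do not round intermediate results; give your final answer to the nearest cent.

£57.83

D_1 = 5.14670
D_2 = 5.50697
Terminal value at year 2: TV = D_2×(1+g_2)/(r−g_2) = 5.55102/0.094 = 59.05345
P_0 = D_1/(1+r)^1 + D_2/(1+r)^2 + TV/(1+r)^2
    = 4.67033 + 4.53471 + 48.62752 = 57.83256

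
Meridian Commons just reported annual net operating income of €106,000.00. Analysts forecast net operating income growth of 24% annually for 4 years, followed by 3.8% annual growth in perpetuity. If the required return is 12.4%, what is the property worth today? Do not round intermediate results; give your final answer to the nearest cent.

€2440353.89

D_1 = 131440.00000
D_2 = 162985.60000
D_3 = 202102.14400
D_4 = 250606.65856
Terminal value at year 4: TV = D_4×(1+g_2)/(r−g_2) = 260129.71159/0.086 = 3024764.08820
P_0 = D_1/(1+r)^1 + D_2/(1+r)^2 + D_3/(1+r)^3 + D_4/(1+r)^4 + TV/(1+r)^4
    = 116939.50178 + 129007.99129 + 142321.98327 + 157010.01713 + 1895074.39281 = 2440353.88628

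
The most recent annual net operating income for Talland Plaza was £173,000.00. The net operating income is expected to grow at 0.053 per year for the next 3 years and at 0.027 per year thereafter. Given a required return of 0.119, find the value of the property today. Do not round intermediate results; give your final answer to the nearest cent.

£2069399.51

D_1 = 182169.00000
D_2 = 191823.95700
D_3 = 201990.62672
Terminal value at year 3: TV = D_3×(1+g_2)/(r−g_2) = 207444.37364/0.092 = 2254830.14829
P_0 = D_1/(1+r)^1 + D_2/(1+r)^2 + D_3/(1+r)^3 + TV/(1+r)^3
    = 162796.24665 + 153194.32325 + 144158.73314 + 1609250.20584 = 2069399.50889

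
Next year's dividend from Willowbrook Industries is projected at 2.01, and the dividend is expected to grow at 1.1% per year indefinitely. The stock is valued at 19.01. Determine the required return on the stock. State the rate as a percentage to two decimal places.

11.67%

P = D₁/(r − g) ⇒ r = D₁/P + g = 2.0100/19.01 + 0.011 = 0.105734 + 0.011 = 0.116734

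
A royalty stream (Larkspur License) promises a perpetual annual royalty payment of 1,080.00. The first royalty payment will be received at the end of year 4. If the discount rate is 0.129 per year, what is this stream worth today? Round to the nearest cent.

Value at end of year 3: C / r = 1,080.00 / 0.129 = 8,372.0930
Discount to today: PV = 8,372.0930 / (1 + 0.129)^3 = 8,372.0930 / 1.439070 = 5,817.71

5817.71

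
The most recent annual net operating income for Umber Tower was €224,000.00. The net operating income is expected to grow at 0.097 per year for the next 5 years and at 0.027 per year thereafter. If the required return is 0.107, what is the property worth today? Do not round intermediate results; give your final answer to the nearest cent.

D_1 = 245728.00000
D_2 = 269563.61600
D_3 = 295711.28675
D_4 = 324395.28157
D_5 = 355861.62388
Terminal value at year 5: TV = D_5×(1+g_2)/(r−g_2) = 365469.88772/0.08 = 4568373.59655
P_0 = D_1/(1+r)^1 + D_2/(1+r)^2 + D_3/(1+r)^3 + D_4/(1+r)^4 + D_5/(1+r)^5 + TV/(1+r)^5
    = 221976.51310 + 219971.30521 + 217984.21122 + 216015.06748 + 214063.71186 + 2748042.90101 = 3838053.70988

€3838053.71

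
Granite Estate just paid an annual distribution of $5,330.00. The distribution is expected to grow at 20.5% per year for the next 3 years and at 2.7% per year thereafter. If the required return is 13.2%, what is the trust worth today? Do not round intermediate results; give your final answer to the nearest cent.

$81024.97

D_1 = 6422.65000
D_2 = 7739.29325
D_3 = 9325.84837
Terminal value at year 3: TV = D_3×(1+g_2)/(r−g_2) = 9577.64627/0.105 = 91215.67878
P_0 = D_1/(1+r)^1 + D_2/(1+r)^2 + D_3/(1+r)^3 + TV/(1+r)^3
    = 5673.71908 + 6039.60379 + 6429.08354 + 62882.55998 = 81024.96640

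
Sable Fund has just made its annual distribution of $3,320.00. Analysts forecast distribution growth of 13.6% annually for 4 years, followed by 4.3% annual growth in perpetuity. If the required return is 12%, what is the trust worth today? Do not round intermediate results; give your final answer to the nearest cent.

$61357.38

D_1 = 3771.52000
D_2 = 4284.44672
D_3 = 4867.13147
D_4 = 5529.06135
Terminal value at year 4: TV = D_4×(1+g_2)/(r−g_2) = 5766.81099/0.077 = 74893.64925
P_0 = D_1/(1+r)^1 + D_2/(1+r)^2 + D_3/(1+r)^3 + D_4/(1+r)^4 + TV/(1+r)^4
    = 3367.42857 + 3415.53469 + 3464.32805 + 3513.81845 + 47596.26806 = 61357.37782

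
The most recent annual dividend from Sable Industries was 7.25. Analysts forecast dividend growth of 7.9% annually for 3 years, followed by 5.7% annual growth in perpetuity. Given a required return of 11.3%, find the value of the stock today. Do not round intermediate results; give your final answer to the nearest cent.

D_1 = 7.82275
D_2 = 8.44075
D_3 = 9.10757
Terminal value at year 3: TV = D_3×(1+g_2)/(r−g_2) = 9.62670/0.056 = 171.90531
P_0 = D_1/(1+r)^1 + D_2/(1+r)^2 + D_3/(1+r)^3 + TV/(1+r)^3
    = 7.02853 + 6.81382 + 6.60567 + 124.68201 = 145.13003

145.13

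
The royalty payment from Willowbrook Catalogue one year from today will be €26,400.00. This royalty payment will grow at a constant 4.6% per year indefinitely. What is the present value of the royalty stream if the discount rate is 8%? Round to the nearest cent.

Growing perpetuity: P = D₁ / (r − g) = €26,400.0000 / (0.08 − 0.046) = €776,470.59

€776470.59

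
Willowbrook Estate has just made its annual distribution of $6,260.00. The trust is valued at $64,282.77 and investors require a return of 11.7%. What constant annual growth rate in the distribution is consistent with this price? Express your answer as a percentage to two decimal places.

P = D₀(1+g)/(r−g) ⇒ P(r−g) = D₀(1+g) ⇒ g(P+D₀) = P·r − D₀
g = (P·r − D₀)/(P + D₀) = ($64,282.77×0.117 − $6,260.00) / ($64,282.77 + $6,260.00) = 0.017877

1.79%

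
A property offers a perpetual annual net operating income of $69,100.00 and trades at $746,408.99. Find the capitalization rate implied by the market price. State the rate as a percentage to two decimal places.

9.26%

P = C/r ⇒ r = C/P = $69,100.00/$746,408.99 = 0.092577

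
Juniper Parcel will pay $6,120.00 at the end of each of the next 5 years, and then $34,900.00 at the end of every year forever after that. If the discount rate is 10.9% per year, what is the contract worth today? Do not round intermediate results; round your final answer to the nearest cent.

$213547.45

PV of 5-year annuity: $6,120.00 × [1 − (1+0.109)^−5] / 0.109 = 22675.90416
Perpetuity value at year 5: $34,900.00 / 0.109 = 320183.48624
PV of perpetuity: 320183.48624 / (1+0.109)^5 = 190871.54912
Total PV = 22675.90416 + 190871.54912 = 213547.45328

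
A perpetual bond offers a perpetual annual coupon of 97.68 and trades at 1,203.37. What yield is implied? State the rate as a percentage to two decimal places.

8.12%

P = C/r ⇒ r = C/P = 97.68/1,203.37 = 0.081172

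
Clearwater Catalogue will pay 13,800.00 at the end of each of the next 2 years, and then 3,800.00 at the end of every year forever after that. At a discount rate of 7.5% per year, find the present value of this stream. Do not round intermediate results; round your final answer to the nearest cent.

PV of 2-year annuity: 13,800.00 × [1 − (1+0.075)^−2] / 0.075 = 24778.79935
Perpetuity value at year 2: 3,800.00 / 0.075 = 50666.66667
PV of perpetuity: 50666.66667 / (1+0.075)^2 = 43843.51902
Total PV = 24778.79935 + 43843.51902 = 68622.31837

68622.32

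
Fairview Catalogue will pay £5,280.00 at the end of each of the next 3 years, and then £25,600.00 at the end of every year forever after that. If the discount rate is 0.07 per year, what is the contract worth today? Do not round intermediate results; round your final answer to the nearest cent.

£312388.18

PV of 3-year annuity: £5,280.00 × [1 − (1+0.07)^−3] / 0.07 = 13856.38871
Perpetuity value at year 3: £25,600.00 / 0.07 = 365714.28571
PV of perpetuity: 365714.28571 / (1+0.07)^3 = 298531.79498
Total PV = 13856.38871 + 298531.79498 = 312388.18369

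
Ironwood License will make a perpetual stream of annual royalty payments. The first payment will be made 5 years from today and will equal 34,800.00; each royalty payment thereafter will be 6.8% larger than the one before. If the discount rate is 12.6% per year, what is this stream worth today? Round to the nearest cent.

Value at end of year 4: C₁ / (r − g) = 34,800.00 / (0.126 − 0.068) = 600,000.0000
Discount to today: PV = 600,000.0000 / (1 + 0.126)^4 = 600,000.0000 / 1.607510 = 373,248.17

373248.17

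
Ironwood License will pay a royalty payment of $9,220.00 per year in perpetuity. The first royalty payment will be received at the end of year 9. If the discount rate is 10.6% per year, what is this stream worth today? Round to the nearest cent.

Value at end of year 8: C / r = $9,220.00 / 0.106 = $86,981.1321
Discount to today: PV = $86,981.1321 / (1 + 0.106)^8 = $86,981.1321 / 2.238933 = $38,849.38

$38849.38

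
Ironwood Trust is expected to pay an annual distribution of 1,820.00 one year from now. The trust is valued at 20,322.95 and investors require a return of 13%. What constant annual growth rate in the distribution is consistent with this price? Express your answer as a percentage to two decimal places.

4.04%

P = D₁/(r−g) ⇒ g = r − D₁/P = 0.13 − 1,820.00/20,322.95 = 0.040446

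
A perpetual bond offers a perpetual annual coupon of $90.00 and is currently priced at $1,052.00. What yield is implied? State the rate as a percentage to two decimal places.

P = C/r ⇒ r = C/P = $90.00/$1,052.00 = 0.085551

8.56%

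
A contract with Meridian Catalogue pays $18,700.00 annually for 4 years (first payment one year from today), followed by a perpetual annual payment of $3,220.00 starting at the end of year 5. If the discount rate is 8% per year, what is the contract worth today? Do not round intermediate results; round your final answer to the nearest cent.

PV of 4-year annuity: $18,700.00 × [1 − (1+0.08)^−4] / 0.08 = 61936.77191
Perpetuity value at year 4: $3,220.00 / 0.08 = 40250.00000
PV of perpetuity: 40250.00000 / (1+0.08)^4 = 29584.95158
Total PV = 61936.77191 + 29584.95158 = 91521.72348

$91521.72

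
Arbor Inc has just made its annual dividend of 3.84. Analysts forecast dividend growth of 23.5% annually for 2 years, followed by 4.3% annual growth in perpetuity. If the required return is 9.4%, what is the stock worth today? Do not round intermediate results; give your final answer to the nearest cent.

109.31

D_1 = 4.74240
D_2 = 5.85686
Terminal value at year 2: TV = D_2×(1+g_2)/(r−g_2) = 6.10871/0.051 = 119.77861
P_0 = D_1/(1+r)^1 + D_2/(1+r)^2 + TV/(1+r)^2
    = 4.33492 + 4.89362 + 100.07938 = 109.30793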